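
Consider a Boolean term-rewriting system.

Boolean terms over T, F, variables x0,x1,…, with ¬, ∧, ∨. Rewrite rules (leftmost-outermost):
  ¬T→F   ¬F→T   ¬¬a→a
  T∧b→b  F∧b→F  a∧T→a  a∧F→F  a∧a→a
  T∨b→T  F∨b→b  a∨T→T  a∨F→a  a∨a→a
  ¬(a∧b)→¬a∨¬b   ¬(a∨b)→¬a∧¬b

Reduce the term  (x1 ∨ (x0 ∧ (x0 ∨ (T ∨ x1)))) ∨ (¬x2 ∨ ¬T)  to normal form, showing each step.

Answer: normal form = (x1 ∨ x0) ∨ ¬x2  (in 5 steps)

Working:
  start: (x1 ∨ (x0 ∧ (x0 ∨ (T ∨ x1)))) ∨ (¬x2 ∨ ¬T)
  →1  (x1 ∨ (x0 ∧ (x0 ∨ T))) ∨ (¬x2 ∨ ¬T)
  →2  (x1 ∨ (x0 ∧ T)) ∨ (¬x2 ∨ ¬T)
  →3  (x1 ∨ x0) ∨ (¬x2 ∨ ¬T)
  →4  (x1 ∨ x0) ∨ (¬x2 ∨ F)
  →5  (x1 ∨ x0) ∨ ¬x2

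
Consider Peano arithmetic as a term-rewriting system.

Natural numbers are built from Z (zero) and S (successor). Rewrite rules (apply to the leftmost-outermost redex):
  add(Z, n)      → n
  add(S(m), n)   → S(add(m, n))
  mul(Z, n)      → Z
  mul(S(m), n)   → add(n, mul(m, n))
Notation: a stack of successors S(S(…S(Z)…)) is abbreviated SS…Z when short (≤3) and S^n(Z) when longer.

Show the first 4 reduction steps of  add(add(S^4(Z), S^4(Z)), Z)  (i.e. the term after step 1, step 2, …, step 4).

Answer: after 4 steps: S(S(add(add(SSZ, S^4(Z)), Z)))

Working:
  start: add(add(S^4(Z), S^4(Z)), Z)
  step 1: add(S(add(SSSZ, S^4(Z))), Z)
  step 2: S(add(add(SSSZ, S^4(Z)), Z))
  step 3: S(add(S(add(SSZ, S^4(Z))), Z))
  step 4: S(S(add(add(SSZ, S^4(Z)), Z)))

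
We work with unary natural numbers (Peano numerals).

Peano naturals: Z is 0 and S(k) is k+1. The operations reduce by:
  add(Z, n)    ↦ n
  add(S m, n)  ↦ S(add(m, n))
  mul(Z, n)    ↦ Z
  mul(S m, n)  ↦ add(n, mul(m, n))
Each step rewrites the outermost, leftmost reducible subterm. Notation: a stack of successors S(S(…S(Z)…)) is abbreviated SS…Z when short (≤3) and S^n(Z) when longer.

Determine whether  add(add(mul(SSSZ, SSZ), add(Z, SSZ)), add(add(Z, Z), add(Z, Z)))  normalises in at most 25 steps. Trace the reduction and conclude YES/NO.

  start: add(add(mul(SSSZ, SSZ), add(Z, SSZ)), add(add(Z, Z), add(Z, Z)))
  [1] add(add(add(SSZ, mul(SSZ, SSZ)), add(Z, SSZ)), add(add(Z, Z), add(Z, Z)))
  [2] add(add(S(add(SZ, mul(SSZ, SSZ))), add(Z, SSZ)), add(add(Z, Z), add(Z, Z)))
  [3] add(S(add(add(SZ, mul(SSZ, SSZ)), add(Z, SSZ))), add(add(Z, Z), add(Z, Z)))
  [4] S(add(add(add(SZ, mul(SSZ, SSZ)), add(Z, SSZ)), add(add(Z, Z), add(Z, Z))))
  [5] S(add(add(S(add(Z, mul(SSZ, SSZ))), add(Z, SSZ)), add(add(Z, Z), add(Z, Z))))
  [6] S(add(S(add(add(Z, mul(SSZ, SSZ)), add(Z, SSZ))), add(add(Z, Z), add(Z, Z))))
  [7] S(S(add(add(add(Z, mul(SSZ, SSZ)), add(Z, SSZ)), add(add(Z, Z), add(Z, Z)))))
  [8] S(S(add(add(mul(SSZ, SSZ), add(Z, SSZ)), add(add(Z, Z), add(Z, Z)))))
  [9] S(S(add(add(add(SSZ, mul(SZ, SSZ)), add(Z, SSZ)), add(add(Z, Z), add(Z, Z)))))
  [10] S(S(add(add(S(add(SZ, mul(SZ, SSZ))), add(Z, SSZ)), add(add(Z, Z), add(Z, Z)))))
  [11] S(S(add(S(add(add(SZ, mul(SZ, SSZ)), add(Z, SSZ))), add(add(Z, Z), add(Z, Z)))))
  [12] S(S(S(add(add(add(SZ, mul(SZ, SSZ)), add(Z, SSZ)), add(add(Z, Z), add(Z, Z))))))
  [13] S(S(S(add(add(S(add(Z, mul(SZ, SSZ))), add(Z, SSZ)), add(add(Z, Z), add(Z, Z))))))
  [14] S(S(S(add(S(add(add(Z, mul(SZ, SSZ)), add(Z, SSZ))), add(add(Z, Z), add(Z, Z))))))
  [15] S(S(S(S(add(add(add(Z, mul(SZ, SSZ)), add(Z, SSZ)), add(add(Z, Z), add(Z, Z)))))))
  [16] S(S(S(S(add(add(mul(SZ, SSZ), add(Z, SSZ)), add(add(Z, Z), add(Z, Z)))))))
  [17] S(S(S(S(add(add(add(SSZ, mul(Z, SSZ)), add(Z, SSZ)), add(add(Z, Z), add(Z, Z)))))))
  [18] S(S(S(S(add(add(S(add(SZ, mul(Z, SSZ))), add(Z, SSZ)), add(add(Z, Z), add(Z, Z)))))))
  [19] S(S(S(S(add(S(add(add(SZ, mul(Z, SSZ)), add(Z, SSZ))), add(add(Z, Z), add(Z, Z)))))))
  [20] S(S(S(S(S(add(add(add(SZ, mul(Z, SSZ)), add(Z, SSZ)), add(add(Z, Z), add(Z, Z))))))))
  [21] S(S(S(S(S(add(add(S(add(Z, mul(Z, SSZ))), add(Z, SSZ)), add(add(Z, Z), add(Z, Z))))))))
  [22] S(S(S(S(S(add(S(add(add(Z, mul(Z, SSZ)), add(Z, SSZ))), add(add(Z, Z), add(Z, Z))))))))
  [23] S(S(S(S(S(S(add(add(add(Z, mul(Z, SSZ)), add(Z, SSZ)), add(add(Z, Z), add(Z, Z)))))))))
  [24] S(S(S(S(S(S(add(add(mul(Z, SSZ), add(Z, SSZ)), add(add(Z, Z), add(Z, Z)))))))))
  [25] S(S(S(S(S(S(add(add(Z, add(Z, SSZ)), add(add(Z, Z), add(Z, Z)))))))))

Answer: NO — after 25 steps the term is S(S(S(S(S(S(add(add(Z, add(Z, SSZ)), add(add(Z, Z), add(Z, Z))))))))), not yet normal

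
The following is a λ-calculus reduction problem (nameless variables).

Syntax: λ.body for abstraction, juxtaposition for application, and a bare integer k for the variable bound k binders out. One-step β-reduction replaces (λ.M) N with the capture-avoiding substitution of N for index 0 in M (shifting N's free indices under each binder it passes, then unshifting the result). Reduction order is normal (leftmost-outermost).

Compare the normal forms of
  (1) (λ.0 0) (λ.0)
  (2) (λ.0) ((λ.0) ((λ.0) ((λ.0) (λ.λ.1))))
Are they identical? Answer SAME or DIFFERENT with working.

Answer: DIFFERENT — A ⇓ λ.0, B ⇓ λ.λ.1

Reduction:
Term A:
  start: (λ.0 0) (λ.0)
  step 1: (λ.0) (λ.0)
  step 2: λ.0

Term B:
  start: (λ.0) ((λ.0) ((λ.0) ((λ.0) (λ.λ.1))))
  step 1: (λ.0) ((λ.0) ((λ.0) (λ.λ.1)))
  step 2: (λ.0) ((λ.0) (λ.λ.1))
  step 3: (λ.0) (λ.λ.1)
  step 4: λ.λ.1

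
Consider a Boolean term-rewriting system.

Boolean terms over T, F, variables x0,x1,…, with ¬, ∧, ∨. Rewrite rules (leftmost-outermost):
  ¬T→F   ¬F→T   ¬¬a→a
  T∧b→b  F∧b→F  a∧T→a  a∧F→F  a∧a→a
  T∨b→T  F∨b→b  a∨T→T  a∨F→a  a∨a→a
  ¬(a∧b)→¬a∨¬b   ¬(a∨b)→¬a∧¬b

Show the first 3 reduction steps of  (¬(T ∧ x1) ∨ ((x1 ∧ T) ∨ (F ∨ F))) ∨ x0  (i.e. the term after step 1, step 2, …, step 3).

Answer: after 3 steps: (¬x1 ∨ ((x1 ∧ T) ∨ (F ∨ F))) ∨ x0

Working:
  start: (¬(T ∧ x1) ∨ ((x1 ∧ T) ∨ (F ∨ F))) ∨ x0
  [1] ((¬T ∨ ¬x1) ∨ ((x1 ∧ T) ∨ (F ∨ F))) ∨ x0
  [2] ((F ∨ ¬x1) ∨ ((x1 ∧ T) ∨ (F ∨ F))) ∨ x0
  [3] (¬x1 ∨ ((x1 ∧ T) ∨ (F ∨ F))) ∨ x0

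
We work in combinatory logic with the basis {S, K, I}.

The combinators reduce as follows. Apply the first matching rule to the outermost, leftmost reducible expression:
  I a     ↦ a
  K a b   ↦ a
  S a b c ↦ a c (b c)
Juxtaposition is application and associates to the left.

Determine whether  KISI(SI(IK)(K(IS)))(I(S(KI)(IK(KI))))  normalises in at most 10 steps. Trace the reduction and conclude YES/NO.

Answer: YES — reaches normal form S(S(KI)(K(KI))) in 9 ≤ 10 steps

Reduction:
  start: KISI(SI(IK)(K(IS)))(I(S(KI)(IK(KI))))
  [1] II(SI(IK)(K(IS)))(I(S(KI)(IK(KI))))
  [2] I(SI(IK)(K(IS)))(I(S(KI)(IK(KI))))
  [3] SI(IK)(K(IS))(I(S(KI)(IK(KI))))
  [4] I(K(IS))(IK(K(IS)))(I(S(KI)(IK(KI))))
  [5] K(IS)(IK(K(IS)))(I(S(KI)(IK(KI))))
  [6] IS(I(S(KI)(IK(KI))))
  [7] S(I(S(KI)(IK(KI))))
  [8] S(S(KI)(IK(KI)))
  [9] S(S(KI)(K(KI)))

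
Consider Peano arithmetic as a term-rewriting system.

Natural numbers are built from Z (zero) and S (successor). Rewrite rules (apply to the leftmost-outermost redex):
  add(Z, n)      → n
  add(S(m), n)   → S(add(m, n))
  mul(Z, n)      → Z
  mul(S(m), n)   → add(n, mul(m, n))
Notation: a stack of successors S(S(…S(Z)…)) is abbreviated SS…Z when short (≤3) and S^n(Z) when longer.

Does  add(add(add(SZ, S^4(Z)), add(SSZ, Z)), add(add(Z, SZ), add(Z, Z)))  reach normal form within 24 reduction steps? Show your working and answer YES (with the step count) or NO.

Answer: YES — reaches normal form S^8(Z) in 23 ≤ 24 steps

Working:
  start: add(add(add(SZ, S^4(Z)), add(SSZ, Z)), add(add(Z, SZ), add(Z, Z)))
  [1] add(add(S(add(Z, S^4(Z))), add(SSZ, Z)), add(add(Z, SZ), add(Z, Z)))
  [2] add(S(add(add(Z, S^4(Z)), add(SSZ, Z))), add(add(Z, SZ), add(Z, Z)))
  [3] S(add(add(add(Z, S^4(Z)), add(SSZ, Z)), add(add(Z, SZ), add(Z, Z))))
  [4] S(add(add(S^4(Z), add(SSZ, Z)), add(add(Z, SZ), add(Z, Z))))
  [5] S(add(S(add(SSSZ, add(SSZ, Z))), add(add(Z, SZ), add(Z, Z))))
  [6] S(S(add(add(SSSZ, add(SSZ, Z)), add(add(Z, SZ), add(Z, Z)))))
  [7] S(S(add(S(add(SSZ, add(SSZ, Z))), add(add(Z, SZ), add(Z, Z)))))
  [8] S(S(S(add(add(SSZ, add(SSZ, Z)), add(add(Z, SZ), add(Z, Z))))))
  [9] S(S(S(add(S(add(SZ, add(SSZ, Z))), add(add(Z, SZ), add(Z, Z))))))
  [10] S(S(S(S(add(add(SZ, add(SSZ, Z)), add(add(Z, SZ), add(Z, Z)))))))
  [11] S(S(S(S(add(S(add(Z, add(SSZ, Z))), add(add(Z, SZ), add(Z, Z)))))))
  [12] S(S(S(S(S(add(add(Z, add(SSZ, Z)), add(add(Z, SZ), add(Z, Z))))))))
  [13] S(S(S(S(S(add(add(SSZ, Z), add(add(Z, SZ), add(Z, Z))))))))
  [14] S(S(S(S(S(add(S(add(SZ, Z)), add(add(Z, SZ), add(Z, Z))))))))
  [15] S(S(S(S(S(S(add(add(SZ, Z), add(add(Z, SZ), add(Z, Z)))))))))
  [16] S(S(S(S(S(S(add(S(add(Z, Z)), add(add(Z, SZ), add(Z, Z)))))))))
  [17] S(S(S(S(S(S(S(add(add(Z, Z), add(add(Z, SZ), add(Z, Z))))))))))
  [18] S(S(S(S(S(S(S(add(Z, add(add(Z, SZ), add(Z, Z))))))))))
  [19] S(S(S(S(S(S(S(add(add(Z, SZ), add(Z, Z)))))))))
  [20] S(S(S(S(S(S(S(add(SZ, add(Z, Z)))))))))
  [21] S(S(S(S(S(S(S(S(add(Z, add(Z, Z))))))))))
  [22] S(S(S(S(S(S(S(S(add(Z, Z)))))))))
  [23] S^8(Z)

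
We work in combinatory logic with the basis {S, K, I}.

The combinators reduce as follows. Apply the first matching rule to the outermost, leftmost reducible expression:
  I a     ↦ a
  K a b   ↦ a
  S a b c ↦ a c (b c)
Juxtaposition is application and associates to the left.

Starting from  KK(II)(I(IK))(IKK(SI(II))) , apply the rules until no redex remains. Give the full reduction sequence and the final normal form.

  start: KK(II)(I(IK))(IKK(SI(II)))
  [1] K(I(IK))(IKK(SI(II)))
  [2] I(IK)
  [3] IK
  [4] K

Answer: normal form = K  (in 4 steps)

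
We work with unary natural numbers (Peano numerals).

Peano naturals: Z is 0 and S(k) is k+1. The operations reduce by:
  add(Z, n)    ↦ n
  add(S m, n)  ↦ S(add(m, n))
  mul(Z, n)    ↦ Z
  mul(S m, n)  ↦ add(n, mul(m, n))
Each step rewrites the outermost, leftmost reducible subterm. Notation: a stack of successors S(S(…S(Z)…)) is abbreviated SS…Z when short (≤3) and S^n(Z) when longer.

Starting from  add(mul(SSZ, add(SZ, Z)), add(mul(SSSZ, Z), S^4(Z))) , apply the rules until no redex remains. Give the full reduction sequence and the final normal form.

Answer: normal form = S^6(Z)  (in 22 steps)

Derivation:
  start: add(mul(SSZ, add(SZ, Z)), add(mul(SSSZ, Z), S^4(Z)))
  [1] add(add(add(SZ, Z), mul(SZ, add(SZ, Z))), add(mul(SSSZ, Z), S^4(Z)))
  [2] add(add(S(add(Z, Z)), mul(SZ, add(SZ, Z))), add(mul(SSSZ, Z), S^4(Z)))
  [3] add(S(add(add(Z, Z), mul(SZ, add(SZ, Z)))), add(mul(SSSZ, Z), S^4(Z)))
  [4] S(add(add(add(Z, Z), mul(SZ, add(SZ, Z))), add(mul(SSSZ, Z), S^4(Z))))
  [5] S(add(add(Z, mul(SZ, add(SZ, Z))), add(mul(SSSZ, Z), S^4(Z))))
  [6] S(add(mul(SZ, add(SZ, Z)), add(mul(SSSZ, Z), S^4(Z))))
  [7] S(add(add(add(SZ, Z), mul(Z, add(SZ, Z))), add(mul(SSSZ, Z), S^4(Z))))
  [8] S(add(add(S(add(Z, Z)), mul(Z, add(SZ, Z))), add(mul(SSSZ, Z), S^4(Z))))
  [9] S(add(S(add(add(Z, Z), mul(Z, add(SZ, Z)))), add(mul(SSSZ, Z), S^4(Z))))
  [10] S(S(add(add(add(Z, Z), mul(Z, add(SZ, Z))), add(mul(SSSZ, Z), S^4(Z)))))
  [11] S(S(add(add(Z, mul(Z, add(SZ, Z))), add(mul(SSSZ, Z), S^4(Z)))))
  [12] S(S(add(mul(Z, add(SZ, Z)), add(mul(SSSZ, Z), S^4(Z)))))
  [13] S(S(add(Z, add(mul(SSSZ, Z), S^4(Z)))))
  [14] S(S(add(mul(SSSZ, Z), S^4(Z))))
  [15] S(S(add(add(Z, mul(SSZ, Z)), S^4(Z))))
  [16] S(S(add(mul(SSZ, Z), S^4(Z))))
  [17] S(S(add(add(Z, mul(SZ, Z)), S^4(Z))))
  [18] S(S(add(mul(SZ, Z), S^4(Z))))
  [19] S(S(add(add(Z, mul(Z, Z)), S^4(Z))))
  [20] S(S(add(mul(Z, Z), S^4(Z))))
  [21] S(S(add(Z, S^4(Z))))
  [22] S^6(Z)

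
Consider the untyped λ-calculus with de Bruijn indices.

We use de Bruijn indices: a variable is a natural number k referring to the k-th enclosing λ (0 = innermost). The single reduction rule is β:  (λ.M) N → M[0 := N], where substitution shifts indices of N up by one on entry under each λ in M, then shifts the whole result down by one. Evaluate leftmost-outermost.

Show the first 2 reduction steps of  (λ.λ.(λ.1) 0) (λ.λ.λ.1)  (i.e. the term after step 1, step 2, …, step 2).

Answer: after 2 steps: λ.0

Derivation:
  start: (λ.λ.(λ.1) 0) (λ.λ.λ.1)
  →1  λ.(λ.1) 0
  →2  λ.0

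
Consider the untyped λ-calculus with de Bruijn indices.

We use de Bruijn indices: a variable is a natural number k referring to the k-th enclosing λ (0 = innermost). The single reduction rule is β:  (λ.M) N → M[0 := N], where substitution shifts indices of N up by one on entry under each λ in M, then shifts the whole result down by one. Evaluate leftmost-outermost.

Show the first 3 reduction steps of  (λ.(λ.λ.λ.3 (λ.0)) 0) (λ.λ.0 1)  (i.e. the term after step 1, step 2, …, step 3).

Answer: after 3 steps: λ.λ.λ.0 (λ.0)

Reduction:
  start: (λ.(λ.λ.λ.3 (λ.0)) 0) (λ.λ.0 1)
  step 1: (λ.λ.λ.(λ.λ.0 1) (λ.0)) (λ.λ.0 1)
  step 2: λ.λ.(λ.λ.0 1) (λ.0)
  step 3: λ.λ.λ.0 (λ.0)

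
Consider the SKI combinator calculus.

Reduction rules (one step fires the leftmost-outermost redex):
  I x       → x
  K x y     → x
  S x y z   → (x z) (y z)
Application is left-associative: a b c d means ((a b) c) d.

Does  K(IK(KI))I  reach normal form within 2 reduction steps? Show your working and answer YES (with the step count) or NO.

  start: K(IK(KI))I
  →1  IK(KI)
  →2  K(KI)

Answer: YES — reaches normal form K(KI) in 2 ≤ 2 steps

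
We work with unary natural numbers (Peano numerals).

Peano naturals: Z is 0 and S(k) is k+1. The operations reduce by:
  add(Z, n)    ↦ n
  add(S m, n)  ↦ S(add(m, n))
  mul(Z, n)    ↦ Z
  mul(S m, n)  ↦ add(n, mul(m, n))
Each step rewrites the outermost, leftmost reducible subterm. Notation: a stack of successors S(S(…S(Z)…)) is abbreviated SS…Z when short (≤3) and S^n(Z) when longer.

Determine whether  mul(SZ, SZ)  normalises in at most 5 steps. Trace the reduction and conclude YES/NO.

Answer: YES — reaches normal form SZ in 4 ≤ 5 steps

Reduction:
  start: mul(SZ, SZ)
  →1  add(SZ, mul(Z, SZ))
  →2  S(add(Z, mul(Z, SZ)))
  →3  S(mul(Z, SZ))
  →4  SZ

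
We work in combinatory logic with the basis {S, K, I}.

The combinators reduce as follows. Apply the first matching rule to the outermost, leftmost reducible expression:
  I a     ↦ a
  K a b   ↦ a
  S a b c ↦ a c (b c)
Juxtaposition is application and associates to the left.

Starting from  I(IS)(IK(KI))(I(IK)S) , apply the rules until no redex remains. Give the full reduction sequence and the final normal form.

Answer: normal form = S(K(KI))(KS)  (in 5 steps)

Derivation:
  start: I(IS)(IK(KI))(I(IK)S)
  [1] IS(IK(KI))(I(IK)S)
  [2] S(IK(KI))(I(IK)S)
  [3] S(K(KI))(I(IK)S)
  [4] S(K(KI))(IKS)
  [5] S(K(KI))(KS)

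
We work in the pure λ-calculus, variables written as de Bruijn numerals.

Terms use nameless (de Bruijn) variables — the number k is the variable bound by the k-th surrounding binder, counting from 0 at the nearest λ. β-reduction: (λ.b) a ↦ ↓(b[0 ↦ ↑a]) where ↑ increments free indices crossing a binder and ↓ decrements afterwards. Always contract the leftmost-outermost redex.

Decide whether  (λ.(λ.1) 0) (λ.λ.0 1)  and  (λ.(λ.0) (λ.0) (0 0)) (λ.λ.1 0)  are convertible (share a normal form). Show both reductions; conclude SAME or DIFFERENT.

Answer: DIFFERENT — A ⇓ λ.λ.0 1, B ⇓ λ.λ.1 0

Working:
Term A:
  start: (λ.(λ.1) 0) (λ.λ.0 1)
  step 1: (λ.λ.λ.0 1) (λ.λ.0 1)
  step 2: λ.λ.0 1

Term B:
  start: (λ.(λ.0) (λ.0) (0 0)) (λ.λ.1 0)
  step 1: (λ.0) (λ.0) ((λ.λ.1 0) (λ.λ.1 0))
  step 2: (λ.0) ((λ.λ.1 0) (λ.λ.1 0))
  step 3: (λ.λ.1 0) (λ.λ.1 0)
  step 4: λ.(λ.λ.1 0) 0
  step 5: λ.λ.1 0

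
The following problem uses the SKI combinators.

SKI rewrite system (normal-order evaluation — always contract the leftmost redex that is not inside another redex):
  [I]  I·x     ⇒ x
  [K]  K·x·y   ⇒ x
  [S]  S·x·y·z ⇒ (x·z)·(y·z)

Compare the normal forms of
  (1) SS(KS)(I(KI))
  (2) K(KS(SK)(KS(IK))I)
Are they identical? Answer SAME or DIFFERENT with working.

Answer: DIFFERENT — A ⇓ S(KI)S, B ⇓ K(SSI)

Working:
Term A:
  start: SS(KS)(I(KI))
  [1] S(I(KI))(KS(I(KI)))
  [2] S(KI)(KS(I(KI)))
  [3] S(KI)S

Term B:
  start: K(KS(SK)(KS(IK))I)
  [1] K(S(KS(IK))I)
  [2] K(SSI)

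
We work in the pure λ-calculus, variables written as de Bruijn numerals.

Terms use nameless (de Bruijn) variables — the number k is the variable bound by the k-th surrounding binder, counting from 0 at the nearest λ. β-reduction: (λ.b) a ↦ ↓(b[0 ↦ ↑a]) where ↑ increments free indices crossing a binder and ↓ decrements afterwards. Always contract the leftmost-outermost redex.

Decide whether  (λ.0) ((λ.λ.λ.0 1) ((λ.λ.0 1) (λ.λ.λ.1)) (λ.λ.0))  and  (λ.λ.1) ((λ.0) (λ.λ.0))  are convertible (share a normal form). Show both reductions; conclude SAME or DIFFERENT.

Term A:
  start: (λ.0) ((λ.λ.λ.0 1) ((λ.λ.0 1) (λ.λ.λ.1)) (λ.λ.0))
  step 1: (λ.λ.λ.0 1) ((λ.λ.0 1) (λ.λ.λ.1)) (λ.λ.0)
  step 2: (λ.λ.0 1) (λ.λ.0)
  step 3: λ.0 (λ.λ.0)

Term B:
  start: (λ.λ.1) ((λ.0) (λ.λ.0))
  step 1: λ.(λ.0) (λ.λ.0)
  step 2: λ.λ.λ.0

Answer: DIFFERENT — A ⇓ λ.0 (λ.λ.0), B ⇓ λ.λ.λ.0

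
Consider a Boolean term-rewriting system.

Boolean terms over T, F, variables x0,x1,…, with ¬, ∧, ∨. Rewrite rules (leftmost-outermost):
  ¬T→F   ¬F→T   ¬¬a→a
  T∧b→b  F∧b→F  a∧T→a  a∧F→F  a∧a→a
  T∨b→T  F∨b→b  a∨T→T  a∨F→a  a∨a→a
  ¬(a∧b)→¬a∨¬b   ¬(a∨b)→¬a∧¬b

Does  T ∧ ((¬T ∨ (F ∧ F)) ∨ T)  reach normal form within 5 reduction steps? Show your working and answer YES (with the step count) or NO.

  start: T ∧ ((¬T ∨ (F ∧ F)) ∨ T)
  step 1: (¬T ∨ (F ∧ F)) ∨ T
  step 2: T

Answer: YES — reaches normal form T in 2 ≤ 5 steps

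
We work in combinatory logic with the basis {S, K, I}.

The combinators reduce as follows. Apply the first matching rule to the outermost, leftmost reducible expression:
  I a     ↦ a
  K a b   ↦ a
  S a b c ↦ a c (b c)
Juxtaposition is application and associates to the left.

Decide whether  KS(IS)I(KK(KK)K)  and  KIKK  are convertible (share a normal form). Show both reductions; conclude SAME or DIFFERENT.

Term A:
  start: KS(IS)I(KK(KK)K)
  step 1: SI(KK(KK)K)
  step 2: SI(KK)

Term B:
  start: KIKK
  step 1: IK
  step 2: K

Answer: DIFFERENT — A ⇓ SI(KK), B ⇓ K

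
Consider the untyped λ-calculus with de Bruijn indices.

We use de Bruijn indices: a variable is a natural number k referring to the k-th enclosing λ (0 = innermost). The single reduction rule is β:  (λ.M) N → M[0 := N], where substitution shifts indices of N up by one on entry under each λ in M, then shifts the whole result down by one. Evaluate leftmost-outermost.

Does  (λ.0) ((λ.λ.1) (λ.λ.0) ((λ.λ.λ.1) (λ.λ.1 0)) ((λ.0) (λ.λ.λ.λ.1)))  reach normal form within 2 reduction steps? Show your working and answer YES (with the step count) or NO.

Answer: NO — after 2 steps the term is (λ.λ.λ.0) ((λ.λ.λ.1) (λ.λ.1 0)) ((λ.0) (λ.λ.λ.λ.1)), not yet normal

Derivation:
  start: (λ.0) ((λ.λ.1) (λ.λ.0) ((λ.λ.λ.1) (λ.λ.1 0)) ((λ.0) (λ.λ.λ.λ.1)))
  [1] (λ.λ.1) (λ.λ.0) ((λ.λ.λ.1) (λ.λ.1 0)) ((λ.0) (λ.λ.λ.λ.1))
  [2] (λ.λ.λ.0) ((λ.λ.λ.1) (λ.λ.1 0)) ((λ.0) (λ.λ.λ.λ.1))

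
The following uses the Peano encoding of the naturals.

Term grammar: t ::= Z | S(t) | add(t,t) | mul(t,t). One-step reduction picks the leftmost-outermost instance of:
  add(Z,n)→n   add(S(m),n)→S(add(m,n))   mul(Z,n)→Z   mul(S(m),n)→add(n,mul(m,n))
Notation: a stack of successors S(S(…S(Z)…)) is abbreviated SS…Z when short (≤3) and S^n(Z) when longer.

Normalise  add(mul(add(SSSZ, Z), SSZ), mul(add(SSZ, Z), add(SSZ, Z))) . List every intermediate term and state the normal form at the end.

  start: add(mul(add(SSSZ, Z), SSZ), mul(add(SSZ, Z), add(SSZ, Z)))
  [1] add(mul(S(add(SSZ, Z)), SSZ), mul(add(SSZ, Z), add(SSZ, Z)))
  [2] add(add(SSZ, mul(add(SSZ, Z), SSZ)), mul(add(SSZ, Z), add(SSZ, Z)))
  [3] add(S(add(SZ, mul(add(SSZ, Z), SSZ))), mul(add(SSZ, Z), add(SSZ, Z)))
  [4] S(add(add(SZ, mul(add(SSZ, Z), SSZ)), mul(add(SSZ, Z), add(SSZ, Z))))
  [5] S(add(S(add(Z, mul(add(SSZ, Z), SSZ))), mul(add(SSZ, Z), add(SSZ, Z))))
  [6] S(S(add(add(Z, mul(add(SSZ, Z), SSZ)), mul(add(SSZ, Z), add(SSZ, Z)))))
  [7] S(S(add(mul(add(SSZ, Z), SSZ), mul(add(SSZ, Z), add(SSZ, Z)))))
  [8] S(S(add(mul(S(add(SZ, Z)), SSZ), mul(add(SSZ, Z), add(SSZ, Z)))))
  [9] S(S(add(add(SSZ, mul(add(SZ, Z), SSZ)), mul(add(SSZ, Z), add(SSZ, Z)))))
  [10] S(S(add(S(add(SZ, mul(add(SZ, Z), SSZ))), mul(add(SSZ, Z), add(SSZ, Z)))))
  [11] S(S(S(add(add(SZ, mul(add(SZ, Z), SSZ)), mul(add(SSZ, Z), add(SSZ, Z))))))
  [12] S(S(S(add(S(add(Z, mul(add(SZ, Z), SSZ))), mul(add(SSZ, Z), add(SSZ, Z))))))
  [13] S(S(S(S(add(add(Z, mul(add(SZ, Z), SSZ)), mul(add(SSZ, Z), add(SSZ, Z)))))))
  [14] S(S(S(S(add(mul(add(SZ, Z), SSZ), mul(add(SSZ, Z), add(SSZ, Z)))))))
  [15] S(S(S(S(add(mul(S(add(Z, Z)), SSZ), mul(add(SSZ, Z), add(SSZ, Z)))))))
  [16] S(S(S(S(add(add(SSZ, mul(add(Z, Z), SSZ)), mul(add(SSZ, Z), add(SSZ, Z)))))))
  [17] S(S(S(S(add(S(add(SZ, mul(add(Z, Z), SSZ))), mul(add(SSZ, Z), add(SSZ, Z)))))))
  [18] S(S(S(S(S(add(add(SZ, mul(add(Z, Z), SSZ)), mul(add(SSZ, Z), add(SSZ, Z))))))))
  [19] S(S(S(S(S(add(S(add(Z, mul(add(Z, Z), SSZ))), mul(add(SSZ, Z), add(SSZ, Z))))))))
  [20] S(S(S(S(S(S(add(add(Z, mul(add(Z, Z), SSZ)), mul(add(SSZ, Z), add(SSZ, Z)))))))))
  [21] S(S(S(S(S(S(add(mul(add(Z, Z), SSZ), mul(add(SSZ, Z), add(SSZ, Z)))))))))
  [22] S(S(S(S(S(S(add(mul(Z, SSZ), mul(add(SSZ, Z), add(SSZ, Z)))))))))
  [23] S(S(S(S(S(S(add(Z, mul(add(SSZ, Z), add(SSZ, Z)))))))))
  [24] S(S(S(S(S(S(mul(add(SSZ, Z), add(SSZ, Z))))))))
  [25] S(S(S(S(S(S(mul(S(add(SZ, Z)), add(SSZ, Z))))))))
  [26] S(S(S(S(S(S(add(add(SSZ, Z), mul(add(SZ, Z), add(SSZ, Z)))))))))
  [27] S(S(S(S(S(S(add(S(add(SZ, Z)), mul(add(SZ, Z), add(SSZ, Z)))))))))
  [28] S(S(S(S(S(S(S(add(add(SZ, Z), mul(add(SZ, Z), add(SSZ, Z))))))))))
  [29] S(S(S(S(S(S(S(add(S(add(Z, Z)), mul(add(SZ, Z), add(SSZ, Z))))))))))
  [30] S(S(S(S(S(S(S(S(add(add(Z, Z), mul(add(SZ, Z), add(SSZ, Z)))))))))))
  [31] S(S(S(S(S(S(S(S(add(Z, mul(add(SZ, Z), add(SSZ, Z)))))))))))
  [32] S(S(S(S(S(S(S(S(mul(add(SZ, Z), add(SSZ, Z))))))))))
  [33] S(S(S(S(S(S(S(S(mul(S(add(Z, Z)), add(SSZ, Z))))))))))
  [34] S(S(S(S(S(S(S(S(add(add(SSZ, Z), mul(add(Z, Z), add(SSZ, Z)))))))))))
  [35] S(S(S(S(S(S(S(S(add(S(add(SZ, Z)), mul(add(Z, Z), add(SSZ, Z)))))))))))
  [36] S(S(S(S(S(S(S(S(S(add(add(SZ, Z), mul(add(Z, Z), add(SSZ, Z))))))))))))
  [37] S(S(S(S(S(S(S(S(S(add(S(add(Z, Z)), mul(add(Z, Z), add(SSZ, Z))))))))))))
  [38] S(S(S(S(S(S(S(S(S(S(add(add(Z, Z), mul(add(Z, Z), add(SSZ, Z)))))))))))))
  [39] S(S(S(S(S(S(S(S(S(S(add(Z, mul(add(Z, Z), add(SSZ, Z)))))))))))))
  [40] S(S(S(S(S(S(S(S(S(S(mul(add(Z, Z), add(SSZ, Z))))))))))))
  [41] S(S(S(S(S(S(S(S(S(S(mul(Z, add(SSZ, Z))))))))))))
  [42] S^10(Z)

Answer: normal form = S^10(Z)  (in 42 steps)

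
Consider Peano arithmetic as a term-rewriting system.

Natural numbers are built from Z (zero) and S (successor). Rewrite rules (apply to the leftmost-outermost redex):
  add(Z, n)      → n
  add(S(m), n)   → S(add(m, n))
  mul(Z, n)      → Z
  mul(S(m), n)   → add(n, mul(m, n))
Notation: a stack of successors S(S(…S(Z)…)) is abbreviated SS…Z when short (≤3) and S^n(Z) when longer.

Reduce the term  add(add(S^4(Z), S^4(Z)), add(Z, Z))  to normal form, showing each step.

Answer: normal form = S^8(Z)  (in 15 steps)

Derivation:
  start: add(add(S^4(Z), S^4(Z)), add(Z, Z))
  [1] add(S(add(SSSZ, S^4(Z))), add(Z, Z))
  [2] S(add(add(SSSZ, S^4(Z)), add(Z, Z)))
  [3] S(add(S(add(SSZ, S^4(Z))), add(Z, Z)))
  [4] S(S(add(add(SSZ, S^4(Z)), add(Z, Z))))
  [5] S(S(add(S(add(SZ, S^4(Z))), add(Z, Z))))
  [6] S(S(S(add(add(SZ, S^4(Z)), add(Z, Z)))))
  [7] S(S(S(add(S(add(Z, S^4(Z))), add(Z, Z)))))
  [8] S(S(S(S(add(add(Z, S^4(Z)), add(Z, Z))))))
  [9] S(S(S(S(add(S^4(Z), add(Z, Z))))))
  [10] S(S(S(S(S(add(SSSZ, add(Z, Z)))))))
  [11] S(S(S(S(S(S(add(SSZ, add(Z, Z))))))))
  [12] S(S(S(S(S(S(S(add(SZ, add(Z, Z)))))))))
  [13] S(S(S(S(S(S(S(S(add(Z, add(Z, Z))))))))))
  [14] S(S(S(S(S(S(S(S(add(Z, Z)))))))))
  [15] S^8(Z)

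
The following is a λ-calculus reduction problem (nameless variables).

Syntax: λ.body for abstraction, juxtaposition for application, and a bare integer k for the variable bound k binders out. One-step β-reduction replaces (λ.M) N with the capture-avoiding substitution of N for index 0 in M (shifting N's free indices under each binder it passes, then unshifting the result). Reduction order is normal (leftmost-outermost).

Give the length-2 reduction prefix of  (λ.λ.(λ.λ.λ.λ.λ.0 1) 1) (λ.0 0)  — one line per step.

  start: (λ.λ.(λ.λ.λ.λ.λ.0 1) 1) (λ.0 0)
  →1  λ.(λ.λ.λ.λ.λ.0 1) (λ.0 0)
  →2  λ.λ.λ.λ.λ.0 1

Answer: after 2 steps: λ.λ.λ.λ.λ.0 1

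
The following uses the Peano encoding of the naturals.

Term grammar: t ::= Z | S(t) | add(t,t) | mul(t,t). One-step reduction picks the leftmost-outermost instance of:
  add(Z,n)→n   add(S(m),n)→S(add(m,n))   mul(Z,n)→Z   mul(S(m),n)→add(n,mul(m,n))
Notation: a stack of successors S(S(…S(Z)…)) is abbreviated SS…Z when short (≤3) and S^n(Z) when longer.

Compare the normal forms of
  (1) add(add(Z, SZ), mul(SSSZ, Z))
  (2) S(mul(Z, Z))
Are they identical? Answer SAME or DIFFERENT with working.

Term A:
  start: add(add(Z, SZ), mul(SSSZ, Z))
  step 1: add(SZ, mul(SSSZ, Z))
  step 2: S(add(Z, mul(SSSZ, Z)))
  step 3: S(mul(SSSZ, Z))
  step 4: S(add(Z, mul(SSZ, Z)))
  step 5: S(mul(SSZ, Z))
  step 6: S(add(Z, mul(SZ, Z)))
  step 7: S(mul(SZ, Z))
  step 8: S(add(Z, mul(Z, Z)))
  step 9: S(mul(Z, Z))
  step 10: SZ

Term B:
  start: S(mul(Z, Z))
  step 1: SZ

Answer: SAME — A ⇓ SZ, B ⇓ SZ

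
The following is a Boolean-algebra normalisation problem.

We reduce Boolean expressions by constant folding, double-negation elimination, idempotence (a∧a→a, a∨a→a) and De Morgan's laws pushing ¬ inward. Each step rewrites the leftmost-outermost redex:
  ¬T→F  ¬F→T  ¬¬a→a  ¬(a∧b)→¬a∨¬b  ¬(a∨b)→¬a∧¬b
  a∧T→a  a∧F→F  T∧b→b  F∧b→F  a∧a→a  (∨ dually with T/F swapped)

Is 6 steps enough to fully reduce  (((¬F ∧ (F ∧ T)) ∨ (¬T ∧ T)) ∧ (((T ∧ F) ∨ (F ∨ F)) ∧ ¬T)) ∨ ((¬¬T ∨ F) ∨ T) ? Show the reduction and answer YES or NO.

Answer: NO — after 6 steps the term is (F ∧ (((T ∧ F) ∨ (F ∨ F)) ∧ ¬T)) ∨ ((¬¬T ∨ F) ∨ T), not yet normal

Derivation:
  start: (((¬F ∧ (F ∧ T)) ∨ (¬T ∧ T)) ∧ (((T ∧ F) ∨ (F ∨ F)) ∧ ¬T)) ∨ ((¬¬T ∨ F) ∨ T)
  [1] (((T ∧ (F ∧ T)) ∨ (¬T ∧ T)) ∧ (((T ∧ F) ∨ (F ∨ F)) ∧ ¬T)) ∨ ((¬¬T ∨ F) ∨ T)
  [2] (((F ∧ T) ∨ (¬T ∧ T)) ∧ (((T ∧ F) ∨ (F ∨ F)) ∧ ¬T)) ∨ ((¬¬T ∨ F) ∨ T)
  [3] ((F ∨ (¬T ∧ T)) ∧ (((T ∧ F) ∨ (F ∨ F)) ∧ ¬T)) ∨ ((¬¬T ∨ F) ∨ T)
  [4] ((¬T ∧ T) ∧ (((T ∧ F) ∨ (F ∨ F)) ∧ ¬T)) ∨ ((¬¬T ∨ F) ∨ T)
  [5] (¬T ∧ (((T ∧ F) ∨ (F ∨ F)) ∧ ¬T)) ∨ ((¬¬T ∨ F) ∨ T)
  [6] (F ∧ (((T ∧ F) ∨ (F ∨ F)) ∧ ¬T)) ∨ ((¬¬T ∨ F) ∨ T)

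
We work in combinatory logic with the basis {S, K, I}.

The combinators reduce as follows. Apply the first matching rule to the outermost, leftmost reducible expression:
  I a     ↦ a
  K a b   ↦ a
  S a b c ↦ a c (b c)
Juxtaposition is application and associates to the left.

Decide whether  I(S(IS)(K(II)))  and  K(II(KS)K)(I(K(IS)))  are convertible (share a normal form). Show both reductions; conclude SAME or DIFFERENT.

Answer: DIFFERENT — A ⇓ SS(KI), B ⇓ S

Reduction:
Term A:
  start: I(S(IS)(K(II)))
  [1] S(IS)(K(II))
  [2] SS(K(II))
  [3] SS(KI)

Term B:
  start: K(II(KS)K)(I(K(IS)))
  [1] II(KS)K
  [2] I(KS)K
  [3] KSK
  [4] S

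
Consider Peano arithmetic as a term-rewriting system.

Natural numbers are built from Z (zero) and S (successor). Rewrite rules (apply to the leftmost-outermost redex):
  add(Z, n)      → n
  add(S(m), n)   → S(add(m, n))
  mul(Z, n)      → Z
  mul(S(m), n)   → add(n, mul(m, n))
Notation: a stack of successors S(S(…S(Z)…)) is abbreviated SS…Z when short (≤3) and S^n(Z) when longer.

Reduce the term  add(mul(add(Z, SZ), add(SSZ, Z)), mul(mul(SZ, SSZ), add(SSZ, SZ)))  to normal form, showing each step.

Answer: normal form = S^8(Z)  (in 34 steps)

Derivation:
  start: add(mul(add(Z, SZ), add(SSZ, Z)), mul(mul(SZ, SSZ), add(SSZ, SZ)))
  step 1: add(mul(SZ, add(SSZ, Z)), mul(mul(SZ, SSZ), add(SSZ, SZ)))
  step 2: add(add(add(SSZ, Z), mul(Z, add(SSZ, Z))), mul(mul(SZ, SSZ), add(SSZ, SZ)))
  step 3: add(add(S(add(SZ, Z)), mul(Z, add(SSZ, Z))), mul(mul(SZ, SSZ), add(SSZ, SZ)))
  step 4: add(S(add(add(SZ, Z), mul(Z, add(SSZ, Z)))), mul(mul(SZ, SSZ), add(SSZ, SZ)))
  step 5: S(add(add(add(SZ, Z), mul(Z, add(SSZ, Z))), mul(mul(SZ, SSZ), add(SSZ, SZ))))
  step 6: S(add(add(S(add(Z, Z)), mul(Z, add(SSZ, Z))), mul(mul(SZ, SSZ), add(SSZ, SZ))))
  step 7: S(add(S(add(add(Z, Z), mul(Z, add(SSZ, Z)))), mul(mul(SZ, SSZ), add(SSZ, SZ))))
  step 8: S(S(add(add(add(Z, Z), mul(Z, add(SSZ, Z))), mul(mul(SZ, SSZ), add(SSZ, SZ)))))
  step 9: S(S(add(add(Z, mul(Z, add(SSZ, Z))), mul(mul(SZ, SSZ), add(SSZ, SZ)))))
  step 10: S(S(add(mul(Z, add(SSZ, Z)), mul(mul(SZ, SSZ), add(SSZ, SZ)))))
  step 11: S(S(add(Z, mul(mul(SZ, SSZ), add(SSZ, SZ)))))
  step 12: S(S(mul(mul(SZ, SSZ), add(SSZ, SZ))))
  step 13: S(S(mul(add(SSZ, mul(Z, SSZ)), add(SSZ, SZ))))
  step 14: S(S(mul(S(add(SZ, mul(Z, SSZ))), add(SSZ, SZ))))
  step 15: S(S(add(add(SSZ, SZ), mul(add(SZ, mul(Z, SSZ)), add(SSZ, SZ)))))
  step 16: S(S(add(S(add(SZ, SZ)), mul(add(SZ, mul(Z, SSZ)), add(SSZ, SZ)))))
  step 17: S(S(S(add(add(SZ, SZ), mul(add(SZ, mul(Z, SSZ)), add(SSZ, SZ))))))
  step 18: S(S(S(add(S(add(Z, SZ)), mul(add(SZ, mul(Z, SSZ)), add(SSZ, SZ))))))
  step 19: S(S(S(S(add(add(Z, SZ), mul(add(SZ, mul(Z, SSZ)), add(SSZ, SZ)))))))
  step 20: S(S(S(S(add(SZ, mul(add(SZ, mul(Z, SSZ)), add(SSZ, SZ)))))))
  step 21: S(S(S(S(S(add(Z, mul(add(SZ, mul(Z, SSZ)), add(SSZ, SZ))))))))
  step 22: S(S(S(S(S(mul(add(SZ, mul(Z, SSZ)), add(SSZ, SZ)))))))
  step 23: S(S(S(S(S(mul(S(add(Z, mul(Z, SSZ))), add(SSZ, SZ)))))))
  step 24: S(S(S(S(S(add(add(SSZ, SZ), mul(add(Z, mul(Z, SSZ)), add(SSZ, SZ))))))))
  step 25: S(S(S(S(S(add(S(add(SZ, SZ)), mul(add(Z, mul(Z, SSZ)), add(SSZ, SZ))))))))
  step 26: S(S(S(S(S(S(add(add(SZ, SZ), mul(add(Z, mul(Z, SSZ)), add(SSZ, SZ)))))))))
  step 27: S(S(S(S(S(S(add(S(add(Z, SZ)), mul(add(Z, mul(Z, SSZ)), add(SSZ, SZ)))))))))
  step 28: S(S(S(S(S(S(S(add(add(Z, SZ), mul(add(Z, mul(Z, SSZ)), add(SSZ, SZ))))))))))
  step 29: S(S(S(S(S(S(S(add(SZ, mul(add(Z, mul(Z, SSZ)), add(SSZ, SZ))))))))))
  step 30: S(S(S(S(S(S(S(S(add(Z, mul(add(Z, mul(Z, SSZ)), add(SSZ, SZ)))))))))))
  step 31: S(S(S(S(S(S(S(S(mul(add(Z, mul(Z, SSZ)), add(SSZ, SZ))))))))))
  step 32: S(S(S(S(S(S(S(S(mul(mul(Z, SSZ), add(SSZ, SZ))))))))))
  step 33: S(S(S(S(S(S(S(S(mul(Z, add(SSZ, SZ))))))))))
  step 34: S^8(Z)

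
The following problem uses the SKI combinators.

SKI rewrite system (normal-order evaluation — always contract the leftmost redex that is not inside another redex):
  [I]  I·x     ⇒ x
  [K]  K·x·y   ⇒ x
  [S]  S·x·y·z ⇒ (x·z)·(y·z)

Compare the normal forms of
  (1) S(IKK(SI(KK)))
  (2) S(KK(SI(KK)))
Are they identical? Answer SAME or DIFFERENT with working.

Term A:
  start: S(IKK(SI(KK)))
  step 1: S(KK(SI(KK)))
  step 2: SK

Term B:
  start: S(KK(SI(KK)))
  step 1: SK

Answer: SAME — A ⇓ SK, B ⇓ SK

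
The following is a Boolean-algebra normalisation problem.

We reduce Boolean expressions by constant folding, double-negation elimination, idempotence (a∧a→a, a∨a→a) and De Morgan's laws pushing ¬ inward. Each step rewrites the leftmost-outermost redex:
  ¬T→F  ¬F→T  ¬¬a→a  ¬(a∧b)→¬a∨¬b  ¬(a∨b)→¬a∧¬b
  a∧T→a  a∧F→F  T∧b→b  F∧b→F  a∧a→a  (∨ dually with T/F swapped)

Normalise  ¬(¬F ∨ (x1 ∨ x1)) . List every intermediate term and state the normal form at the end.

  start: ¬(¬F ∨ (x1 ∨ x1))
  [1] ¬¬F ∧ ¬(x1 ∨ x1)
  [2] F ∧ ¬(x1 ∨ x1)
  [3] F

Answer: normal form = F  (in 3 steps)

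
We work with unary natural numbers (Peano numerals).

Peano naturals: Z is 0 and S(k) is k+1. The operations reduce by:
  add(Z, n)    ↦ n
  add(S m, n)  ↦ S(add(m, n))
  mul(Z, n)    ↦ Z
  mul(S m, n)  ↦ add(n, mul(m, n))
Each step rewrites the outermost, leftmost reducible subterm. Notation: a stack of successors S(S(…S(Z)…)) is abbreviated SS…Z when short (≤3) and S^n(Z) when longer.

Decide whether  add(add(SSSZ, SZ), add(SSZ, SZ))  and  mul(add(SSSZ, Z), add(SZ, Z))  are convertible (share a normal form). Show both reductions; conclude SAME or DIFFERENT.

Answer: DIFFERENT — A ⇓ S^7(Z), B ⇓ SSSZ

Working:
Term A:
  start: add(add(SSSZ, SZ), add(SSZ, SZ))
  [1] add(S(add(SSZ, SZ)), add(SSZ, SZ))
  [2] S(add(add(SSZ, SZ), add(SSZ, SZ)))
  [3] S(add(S(add(SZ, SZ)), add(SSZ, SZ)))
  [4] S(S(add(add(SZ, SZ), add(SSZ, SZ))))
  [5] S(S(add(S(add(Z, SZ)), add(SSZ, SZ))))
  [6] S(S(S(add(add(Z, SZ), add(SSZ, SZ)))))
  [7] S(S(S(add(SZ, add(SSZ, SZ)))))
  [8] S(S(S(S(add(Z, add(SSZ, SZ))))))
  [9] S(S(S(S(add(SSZ, SZ)))))
  [10] S(S(S(S(S(add(SZ, SZ))))))
  [11] S(S(S(S(S(S(add(Z, SZ)))))))
  [12] S^7(Z)

Term B:
  start: mul(add(SSSZ, Z), add(SZ, Z))
  [1] mul(S(add(SSZ, Z)), add(SZ, Z))
  [2] add(add(SZ, Z), mul(add(SSZ, Z), add(SZ, Z)))
  [3] add(S(add(Z, Z)), mul(add(SSZ, Z), add(SZ, Z)))
  [4] S(add(add(Z, Z), mul(add(SSZ, Z), add(SZ, Z))))
  [5] S(add(Z, mul(add(SSZ, Z), add(SZ, Z))))
  [6] S(mul(add(SSZ, Z), add(SZ, Z)))
  [7] S(mul(S(add(SZ, Z)), add(SZ, Z)))
  [8] S(add(add(SZ, Z), mul(add(SZ, Z), add(SZ, Z))))
  [9] S(add(S(add(Z, Z)), mul(add(SZ, Z), add(SZ, Z))))
  [10] S(S(add(add(Z, Z), mul(add(SZ, Z), add(SZ, Z)))))
  [11] S(S(add(Z, mul(add(SZ, Z), add(SZ, Z)))))
  [12] S(S(mul(add(SZ, Z), add(SZ, Z))))
  [13] S(S(mul(S(add(Z, Z)), add(SZ, Z))))
  [14] S(S(add(add(SZ, Z), mul(add(Z, Z), add(SZ, Z)))))
  [15] S(S(add(S(add(Z, Z)), mul(add(Z, Z), add(SZ, Z)))))
  [16] S(S(S(add(add(Z, Z), mul(add(Z, Z), add(SZ, Z))))))
  [17] S(S(S(add(Z, mul(add(Z, Z), add(SZ, Z))))))
  [18] S(S(S(mul(add(Z, Z), add(SZ, Z)))))
  [19] S(S(S(mul(Z, add(SZ, Z)))))
  [20] SSSZ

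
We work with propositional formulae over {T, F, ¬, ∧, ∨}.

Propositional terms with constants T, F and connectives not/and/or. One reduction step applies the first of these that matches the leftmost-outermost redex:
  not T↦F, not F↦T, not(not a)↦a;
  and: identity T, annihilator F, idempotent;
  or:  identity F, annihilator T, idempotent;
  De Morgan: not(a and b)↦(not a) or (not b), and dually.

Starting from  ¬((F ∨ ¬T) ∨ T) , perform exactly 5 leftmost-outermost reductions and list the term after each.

Answer: after 5 steps: T ∧ ¬T

Derivation:
  start: ¬((F ∨ ¬T) ∨ T)
  step 1: ¬(F ∨ ¬T) ∧ ¬T
  step 2: (¬F ∧ ¬¬T) ∧ ¬T
  step 3: (T ∧ ¬¬T) ∧ ¬T
  step 4: ¬¬T ∧ ¬T
  step 5: T ∧ ¬T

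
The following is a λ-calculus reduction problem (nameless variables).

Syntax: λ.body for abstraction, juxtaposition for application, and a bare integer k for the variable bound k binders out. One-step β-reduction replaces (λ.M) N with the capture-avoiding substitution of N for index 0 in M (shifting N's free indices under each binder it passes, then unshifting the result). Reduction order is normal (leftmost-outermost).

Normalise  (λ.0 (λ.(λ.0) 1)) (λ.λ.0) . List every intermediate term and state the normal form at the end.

Answer: normal form = λ.0  (in 2 steps)

Reduction:
  start: (λ.0 (λ.(λ.0) 1)) (λ.λ.0)
  [1] (λ.λ.0) (λ.(λ.0) (λ.λ.0))
  [2] λ.0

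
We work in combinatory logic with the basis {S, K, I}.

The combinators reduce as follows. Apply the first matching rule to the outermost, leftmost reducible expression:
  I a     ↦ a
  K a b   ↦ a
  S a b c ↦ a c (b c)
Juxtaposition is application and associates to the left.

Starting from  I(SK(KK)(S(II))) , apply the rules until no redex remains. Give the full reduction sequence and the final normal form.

  start: I(SK(KK)(S(II)))
  [1] SK(KK)(S(II))
  [2] K(S(II))(KK(S(II)))
  [3] S(II)
  [4] SI

Answer: normal form = SI  (in 4 steps)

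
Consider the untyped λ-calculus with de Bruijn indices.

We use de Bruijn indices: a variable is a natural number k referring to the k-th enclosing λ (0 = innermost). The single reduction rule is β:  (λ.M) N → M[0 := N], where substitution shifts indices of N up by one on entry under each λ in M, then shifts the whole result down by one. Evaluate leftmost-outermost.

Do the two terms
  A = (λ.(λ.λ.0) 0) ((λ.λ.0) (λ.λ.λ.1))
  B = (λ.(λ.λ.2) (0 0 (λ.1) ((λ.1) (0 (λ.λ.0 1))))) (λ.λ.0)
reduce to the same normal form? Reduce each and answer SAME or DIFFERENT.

Answer: DIFFERENT — A ⇓ λ.0, B ⇓ λ.λ.λ.0

Derivation:
Term A:
  start: (λ.(λ.λ.0) 0) ((λ.λ.0) (λ.λ.λ.1))
  step 1: (λ.λ.0) ((λ.λ.0) (λ.λ.λ.1))
  step 2: λ.0

Term B:
  start: (λ.(λ.λ.2) (0 0 (λ.1) ((λ.1) (0 (λ.λ.0 1))))) (λ.λ.0)
  step 1: (λ.λ.λ.λ.0) ((λ.λ.0) (λ.λ.0) (λ.λ.λ.0) ((λ.λ.λ.0) ((λ.λ.0) (λ.λ.0 1))))
  step 2: λ.λ.λ.0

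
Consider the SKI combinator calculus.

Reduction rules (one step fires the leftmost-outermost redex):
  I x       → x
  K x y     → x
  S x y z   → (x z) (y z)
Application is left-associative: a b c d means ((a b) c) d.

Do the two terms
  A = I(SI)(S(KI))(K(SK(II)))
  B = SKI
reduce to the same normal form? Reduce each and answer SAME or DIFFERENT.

Answer: SAME — A ⇓ SKI, B ⇓ SKI

Working:
Term A:
  start: I(SI)(S(KI))(K(SK(II)))
  [1] SI(S(KI))(K(SK(II)))
  [2] I(K(SK(II)))(S(KI)(K(SK(II))))
  [3] K(SK(II))(S(KI)(K(SK(II))))
  [4] SK(II)
  [5] SKI

Term B:
  start: SKI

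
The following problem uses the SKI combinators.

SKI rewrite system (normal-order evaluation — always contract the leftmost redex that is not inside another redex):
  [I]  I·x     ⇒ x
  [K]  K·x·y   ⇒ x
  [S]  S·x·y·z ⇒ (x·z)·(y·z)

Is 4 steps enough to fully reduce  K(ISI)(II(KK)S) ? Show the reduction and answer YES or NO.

Answer: YES — reaches normal form SI in 2 ≤ 4 steps

Working:
  start: K(ISI)(II(KK)S)
  [1] ISI
  [2] SI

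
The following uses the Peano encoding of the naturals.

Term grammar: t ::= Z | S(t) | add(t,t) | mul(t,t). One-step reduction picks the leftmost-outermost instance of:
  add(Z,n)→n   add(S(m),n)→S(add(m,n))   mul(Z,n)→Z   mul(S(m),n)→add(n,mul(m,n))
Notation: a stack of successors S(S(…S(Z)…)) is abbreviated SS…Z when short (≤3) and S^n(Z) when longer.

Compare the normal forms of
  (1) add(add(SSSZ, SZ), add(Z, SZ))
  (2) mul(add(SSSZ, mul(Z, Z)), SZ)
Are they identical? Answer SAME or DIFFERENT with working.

Term A:
  start: add(add(SSSZ, SZ), add(Z, SZ))
  →1  add(S(add(SSZ, SZ)), add(Z, SZ))
  →2  S(add(add(SSZ, SZ), add(Z, SZ)))
  →3  S(add(S(add(SZ, SZ)), add(Z, SZ)))
  →4  S(S(add(add(SZ, SZ), add(Z, SZ))))
  →5  S(S(add(S(add(Z, SZ)), add(Z, SZ))))
  →6  S(S(S(add(add(Z, SZ), add(Z, SZ)))))
  →7  S(S(S(add(SZ, add(Z, SZ)))))
  →8  S(S(S(S(add(Z, add(Z, SZ))))))
  →9  S(S(S(S(add(Z, SZ)))))
  →10  S^5(Z)

Term B:
  start: mul(add(SSSZ, mul(Z, Z)), SZ)
  →1  mul(S(add(SSZ, mul(Z, Z))), SZ)
  →2  add(SZ, mul(add(SSZ, mul(Z, Z)), SZ))
  →3  S(add(Z, mul(add(SSZ, mul(Z, Z)), SZ)))
  →4  S(mul(add(SSZ, mul(Z, Z)), SZ))
  →5  S(mul(S(add(SZ, mul(Z, Z))), SZ))
  →6  S(add(SZ, mul(add(SZ, mul(Z, Z)), SZ)))
  →7  S(S(add(Z, mul(add(SZ, mul(Z, Z)), SZ))))
  →8  S(S(mul(add(SZ, mul(Z, Z)), SZ)))
  →9  S(S(mul(S(add(Z, mul(Z, Z))), SZ)))
  →10  S(S(add(SZ, mul(add(Z, mul(Z, Z)), SZ))))
  →11  S(S(S(add(Z, mul(add(Z, mul(Z, Z)), SZ)))))
  →12  S(S(S(mul(add(Z, mul(Z, Z)), SZ))))
  →13  S(S(S(mul(mul(Z, Z), SZ))))
  →14  S(S(S(mul(Z, SZ))))
  →15  SSSZ

Answer: DIFFERENT — A ⇓ S^5(Z), B ⇓ SSSZ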